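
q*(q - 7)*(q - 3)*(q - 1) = q^4 - 11*q^3 + 31*q^2 - 21*q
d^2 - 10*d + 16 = (d - 8)*(d - 2)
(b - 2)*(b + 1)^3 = b^4 + b^3 - 3*b^2 - 5*b - 2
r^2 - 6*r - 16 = (r - 8)*(r + 2)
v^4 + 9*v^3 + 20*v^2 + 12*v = v*(v + 1)*(v + 2)*(v + 6)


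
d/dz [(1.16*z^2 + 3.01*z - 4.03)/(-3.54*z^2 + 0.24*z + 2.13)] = (10.9338*z^2 - 23.5908*z + 7.3785)/(12.5316*z^4 - 1.6992*z^3 - 15.0228*z^2 + 1.0224*z + 4.5369)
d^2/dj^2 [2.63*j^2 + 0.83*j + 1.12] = 5.26000000000000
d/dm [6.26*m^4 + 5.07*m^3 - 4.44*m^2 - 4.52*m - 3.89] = 25.04*m^3 + 15.21*m^2 - 8.88*m - 4.52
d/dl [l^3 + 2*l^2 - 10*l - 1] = 3*l^2 + 4*l - 10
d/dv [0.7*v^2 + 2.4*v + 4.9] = 1.4*v + 2.4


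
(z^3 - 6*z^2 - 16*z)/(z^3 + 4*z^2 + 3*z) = (z^2 - 6*z - 16)/(z^2 + 4*z + 3)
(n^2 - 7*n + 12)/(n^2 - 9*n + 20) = (n - 3)/(n - 5)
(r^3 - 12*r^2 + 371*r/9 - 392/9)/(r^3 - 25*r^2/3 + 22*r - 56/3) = (3*r^2 - 29*r + 56)/(3*(r^2 - 6*r + 8))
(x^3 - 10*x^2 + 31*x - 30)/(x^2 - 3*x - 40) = (-x^3 + 10*x^2 - 31*x + 30)/(-x^2 + 3*x + 40)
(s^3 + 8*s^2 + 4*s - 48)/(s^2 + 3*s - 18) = (s^2 + 2*s - 8)/(s - 3)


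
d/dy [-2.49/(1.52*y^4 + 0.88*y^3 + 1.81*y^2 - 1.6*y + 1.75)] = (15.1392*y^3 + 6.5736*y^2 + 9.0138*y - 3.984)/(1.52*y^4 + 0.88*y^3 + 1.81*y^2 - 1.6*y + 1.75)^2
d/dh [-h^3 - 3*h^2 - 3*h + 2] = -3*h^2 - 6*h - 3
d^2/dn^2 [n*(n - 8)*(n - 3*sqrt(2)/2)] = 6*n - 16 - 3*sqrt(2)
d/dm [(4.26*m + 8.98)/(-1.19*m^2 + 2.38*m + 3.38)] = (5.0694*m^2 + 21.3724*m - 6.9736)/(1.4161*m^4 - 5.6644*m^3 - 2.38*m^2 + 16.0888*m + 11.4244)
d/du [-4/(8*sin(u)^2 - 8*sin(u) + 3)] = 32*(sin(2*u) - cos(u))/(-8*sin(u) - 4*cos(2*u) + 7)^2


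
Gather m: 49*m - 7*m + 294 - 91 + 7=42*m + 210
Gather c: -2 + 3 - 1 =0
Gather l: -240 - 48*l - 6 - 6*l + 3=-54*l - 243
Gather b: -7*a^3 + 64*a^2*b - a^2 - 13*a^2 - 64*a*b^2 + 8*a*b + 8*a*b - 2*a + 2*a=-7*a^3 - 14*a^2 - 64*a*b^2 + b*(64*a^2 + 16*a)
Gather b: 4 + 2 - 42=-36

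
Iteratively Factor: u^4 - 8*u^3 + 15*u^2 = (u - 5)*(u^3 - 3*u^2) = u*(u - 5)*(u^2 - 3*u) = u*(u - 5)*(u - 3)*(u)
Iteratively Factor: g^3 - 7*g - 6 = (g + 2)*(g^2 - 2*g - 3) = (g - 3)*(g + 2)*(g + 1)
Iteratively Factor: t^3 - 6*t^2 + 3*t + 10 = (t - 5)*(t^2 - t - 2) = (t - 5)*(t + 1)*(t - 2)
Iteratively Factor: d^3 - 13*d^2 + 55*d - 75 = (d - 5)*(d^2 - 8*d + 15) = (d - 5)^2*(d - 3)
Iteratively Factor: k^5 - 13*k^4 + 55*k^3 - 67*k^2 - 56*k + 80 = (k - 4)*(k^4 - 9*k^3 + 19*k^2 + 9*k - 20) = (k - 5)*(k - 4)*(k^3 - 4*k^2 - k + 4) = (k - 5)*(k - 4)^2*(k^2 - 1) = (k - 5)*(k - 4)^2*(k + 1)*(k - 1)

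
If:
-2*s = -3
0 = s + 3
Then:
No Solution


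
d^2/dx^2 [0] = 0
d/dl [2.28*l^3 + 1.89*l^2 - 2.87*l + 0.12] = 6.84*l^2 + 3.78*l - 2.87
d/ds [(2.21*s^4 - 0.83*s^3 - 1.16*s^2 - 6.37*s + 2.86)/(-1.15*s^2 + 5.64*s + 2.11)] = (-5.083*s^5 + 38.3477*s^4 + 9.29*s^3 - 19.1218*s^2 + 1.6828*s - 29.5711)/(1.3225*s^4 - 12.972*s^3 + 26.9566*s^2 + 23.8008*s + 4.4521)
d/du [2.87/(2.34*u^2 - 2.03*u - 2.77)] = (5.8261 - 13.4316*u)/(-2.34*u^2 + 2.03*u + 2.77)^2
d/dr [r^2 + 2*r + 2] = 2*r + 2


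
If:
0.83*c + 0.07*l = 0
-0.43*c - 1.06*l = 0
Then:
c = 0.00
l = 0.00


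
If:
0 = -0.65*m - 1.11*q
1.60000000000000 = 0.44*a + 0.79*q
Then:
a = 3.63636363636364 - 1.79545454545455*q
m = -1.70769230769231*q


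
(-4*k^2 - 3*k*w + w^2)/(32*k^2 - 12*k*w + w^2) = (k + w)/(-8*k + w)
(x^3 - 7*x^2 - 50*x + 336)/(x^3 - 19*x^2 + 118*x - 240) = (x + 7)/(x - 5)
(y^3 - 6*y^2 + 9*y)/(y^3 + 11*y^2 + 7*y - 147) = y*(y - 3)/(y^2 + 14*y + 49)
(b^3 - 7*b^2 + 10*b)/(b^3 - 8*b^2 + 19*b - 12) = b*(b^2 - 7*b + 10)/(b^3 - 8*b^2 + 19*b - 12)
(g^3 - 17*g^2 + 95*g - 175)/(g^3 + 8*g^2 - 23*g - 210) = (g^2 - 12*g + 35)/(g^2 + 13*g + 42)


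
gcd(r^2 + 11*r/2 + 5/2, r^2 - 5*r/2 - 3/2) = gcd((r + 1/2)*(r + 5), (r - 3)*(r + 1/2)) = r + 1/2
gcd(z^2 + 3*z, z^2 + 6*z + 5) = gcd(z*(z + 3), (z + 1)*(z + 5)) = 1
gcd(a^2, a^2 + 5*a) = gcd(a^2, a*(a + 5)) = a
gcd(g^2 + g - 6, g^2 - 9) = g + 3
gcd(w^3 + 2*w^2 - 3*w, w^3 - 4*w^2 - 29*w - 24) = w + 3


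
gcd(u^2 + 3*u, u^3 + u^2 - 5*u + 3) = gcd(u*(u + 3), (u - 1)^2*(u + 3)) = u + 3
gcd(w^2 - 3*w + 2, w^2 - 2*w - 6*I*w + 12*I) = w - 2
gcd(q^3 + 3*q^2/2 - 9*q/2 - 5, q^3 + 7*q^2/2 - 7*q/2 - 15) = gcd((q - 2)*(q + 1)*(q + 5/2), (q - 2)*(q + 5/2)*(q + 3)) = q^2 + q/2 - 5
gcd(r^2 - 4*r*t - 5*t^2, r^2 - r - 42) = 1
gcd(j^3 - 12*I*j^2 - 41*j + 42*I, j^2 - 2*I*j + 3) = j - 3*I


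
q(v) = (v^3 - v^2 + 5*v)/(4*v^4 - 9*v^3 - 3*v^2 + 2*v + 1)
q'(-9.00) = 0.00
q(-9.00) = -0.03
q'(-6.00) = -0.00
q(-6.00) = -0.04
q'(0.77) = 8.46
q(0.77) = -1.91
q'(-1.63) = -0.32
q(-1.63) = -0.27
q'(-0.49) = -16.33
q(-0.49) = -4.77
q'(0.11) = 3.70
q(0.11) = 0.46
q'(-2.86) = -0.05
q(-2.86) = -0.10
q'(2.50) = -174.10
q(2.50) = 7.61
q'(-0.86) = -3.48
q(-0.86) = -1.14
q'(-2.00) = -0.16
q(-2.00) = -0.18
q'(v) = (3*v^2 - 2*v + 5)/(4*v^4 - 9*v^3 - 3*v^2 + 2*v + 1) + (v^3 - v^2 + 5*v)*(-16*v^3 + 27*v^2 + 6*v - 2)/(4*v^4 - 9*v^3 - 3*v^2 + 2*v + 1)^2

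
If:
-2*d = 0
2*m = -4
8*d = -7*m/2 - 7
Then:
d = 0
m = -2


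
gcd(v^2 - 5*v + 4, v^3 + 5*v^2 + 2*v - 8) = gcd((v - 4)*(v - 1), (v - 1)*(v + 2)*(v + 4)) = v - 1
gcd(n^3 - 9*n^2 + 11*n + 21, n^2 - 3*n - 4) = n + 1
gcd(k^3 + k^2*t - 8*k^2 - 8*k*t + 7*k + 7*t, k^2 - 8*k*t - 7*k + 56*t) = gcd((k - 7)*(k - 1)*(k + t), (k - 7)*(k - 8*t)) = k - 7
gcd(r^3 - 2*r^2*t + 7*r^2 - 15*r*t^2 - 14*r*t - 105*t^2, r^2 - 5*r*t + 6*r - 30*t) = r - 5*t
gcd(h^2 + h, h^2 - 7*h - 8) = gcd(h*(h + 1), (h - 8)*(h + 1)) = h + 1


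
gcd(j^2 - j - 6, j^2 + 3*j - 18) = j - 3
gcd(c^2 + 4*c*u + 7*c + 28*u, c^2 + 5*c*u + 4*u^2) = c + 4*u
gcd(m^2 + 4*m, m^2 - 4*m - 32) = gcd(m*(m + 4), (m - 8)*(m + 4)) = m + 4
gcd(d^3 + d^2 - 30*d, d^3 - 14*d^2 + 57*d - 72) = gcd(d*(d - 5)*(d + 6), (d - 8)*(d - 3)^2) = 1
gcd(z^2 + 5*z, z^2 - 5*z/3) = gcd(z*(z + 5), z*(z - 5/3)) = z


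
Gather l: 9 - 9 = 0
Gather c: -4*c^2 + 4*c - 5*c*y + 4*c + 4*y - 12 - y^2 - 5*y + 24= -4*c^2 + c*(8 - 5*y) - y^2 - y + 12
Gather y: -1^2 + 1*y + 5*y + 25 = 6*y + 24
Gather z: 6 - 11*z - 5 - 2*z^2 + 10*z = -2*z^2 - z + 1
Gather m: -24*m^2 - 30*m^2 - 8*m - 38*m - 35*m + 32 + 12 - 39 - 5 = -54*m^2 - 81*m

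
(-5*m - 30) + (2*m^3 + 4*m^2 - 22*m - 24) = 2*m^3 + 4*m^2 - 27*m - 54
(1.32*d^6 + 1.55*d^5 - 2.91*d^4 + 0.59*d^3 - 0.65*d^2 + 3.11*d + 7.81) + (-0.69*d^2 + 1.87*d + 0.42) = 1.32*d^6 + 1.55*d^5 - 2.91*d^4 + 0.59*d^3 - 1.34*d^2 + 4.98*d + 8.23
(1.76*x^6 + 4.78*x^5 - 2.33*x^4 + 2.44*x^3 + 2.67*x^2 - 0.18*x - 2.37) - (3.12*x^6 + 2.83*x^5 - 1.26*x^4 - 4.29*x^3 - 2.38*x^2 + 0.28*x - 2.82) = -1.36*x^6 + 1.95*x^5 - 1.07*x^4 + 6.73*x^3 + 5.05*x^2 - 0.46*x + 0.45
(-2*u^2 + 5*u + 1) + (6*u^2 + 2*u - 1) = 4*u^2 + 7*u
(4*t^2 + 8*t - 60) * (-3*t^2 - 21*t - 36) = -12*t^4 - 108*t^3 - 132*t^2 + 972*t + 2160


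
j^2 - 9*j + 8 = (j - 8)*(j - 1)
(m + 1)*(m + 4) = m^2 + 5*m + 4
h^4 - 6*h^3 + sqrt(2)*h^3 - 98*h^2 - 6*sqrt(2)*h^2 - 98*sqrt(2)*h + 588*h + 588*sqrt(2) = (h - 6)*(h - 7*sqrt(2))*(h + sqrt(2))*(h + 7*sqrt(2))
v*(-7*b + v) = -7*b*v + v^2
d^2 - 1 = (d - 1)*(d + 1)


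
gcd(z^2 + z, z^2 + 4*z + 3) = z + 1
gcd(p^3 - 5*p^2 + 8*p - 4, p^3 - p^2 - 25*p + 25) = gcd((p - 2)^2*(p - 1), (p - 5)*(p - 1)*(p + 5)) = p - 1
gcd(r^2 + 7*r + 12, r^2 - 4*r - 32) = r + 4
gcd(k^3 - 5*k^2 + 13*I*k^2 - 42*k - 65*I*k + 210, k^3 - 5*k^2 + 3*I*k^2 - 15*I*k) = k - 5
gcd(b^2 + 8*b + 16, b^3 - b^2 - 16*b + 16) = b + 4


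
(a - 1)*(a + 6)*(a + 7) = a^3 + 12*a^2 + 29*a - 42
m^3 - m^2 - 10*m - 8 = (m - 4)*(m + 1)*(m + 2)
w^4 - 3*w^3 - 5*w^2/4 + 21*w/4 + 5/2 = (w - 5/2)*(w - 2)*(w + 1/2)*(w + 1)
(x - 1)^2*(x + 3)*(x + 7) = x^4 + 8*x^3 + 2*x^2 - 32*x + 21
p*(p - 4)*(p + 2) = p^3 - 2*p^2 - 8*p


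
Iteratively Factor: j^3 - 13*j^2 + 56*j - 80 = (j - 5)*(j^2 - 8*j + 16) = (j - 5)*(j - 4)*(j - 4)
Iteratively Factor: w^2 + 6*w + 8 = (w + 2)*(w + 4)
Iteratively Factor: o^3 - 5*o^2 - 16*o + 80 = (o - 5)*(o^2 - 16) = (o - 5)*(o + 4)*(o - 4)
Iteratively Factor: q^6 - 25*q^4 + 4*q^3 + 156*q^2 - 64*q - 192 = (q - 2)*(q^5 + 2*q^4 - 21*q^3 - 38*q^2 + 80*q + 96) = (q - 2)*(q + 3)*(q^4 - q^3 - 18*q^2 + 16*q + 32) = (q - 4)*(q - 2)*(q + 3)*(q^3 + 3*q^2 - 6*q - 8) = (q - 4)*(q - 2)*(q + 3)*(q + 4)*(q^2 - q - 2) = (q - 4)*(q - 2)*(q + 1)*(q + 3)*(q + 4)*(q - 2)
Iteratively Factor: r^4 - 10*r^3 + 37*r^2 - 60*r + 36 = (r - 3)*(r^3 - 7*r^2 + 16*r - 12) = (r - 3)*(r - 2)*(r^2 - 5*r + 6) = (r - 3)^2*(r - 2)*(r - 2)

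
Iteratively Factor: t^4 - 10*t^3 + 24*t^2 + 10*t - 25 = (t - 5)*(t^3 - 5*t^2 - t + 5) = (t - 5)*(t + 1)*(t^2 - 6*t + 5) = (t - 5)*(t - 1)*(t + 1)*(t - 5)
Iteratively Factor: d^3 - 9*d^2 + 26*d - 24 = (d - 3)*(d^2 - 6*d + 8) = (d - 3)*(d - 2)*(d - 4)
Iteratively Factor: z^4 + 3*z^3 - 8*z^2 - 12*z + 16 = (z + 4)*(z^3 - z^2 - 4*z + 4) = (z - 1)*(z + 4)*(z^2 - 4) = (z - 2)*(z - 1)*(z + 4)*(z + 2)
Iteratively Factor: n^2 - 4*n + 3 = (n - 3)*(n - 1)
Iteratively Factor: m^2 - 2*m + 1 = (m - 1)*(m - 1)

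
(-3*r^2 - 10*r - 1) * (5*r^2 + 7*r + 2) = -15*r^4 - 71*r^3 - 81*r^2 - 27*r - 2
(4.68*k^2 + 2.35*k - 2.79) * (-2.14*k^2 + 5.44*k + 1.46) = -10.0152*k^4 + 20.4302*k^3 + 25.5874*k^2 - 11.7466*k - 4.0734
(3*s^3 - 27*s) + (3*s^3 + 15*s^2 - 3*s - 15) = 6*s^3 + 15*s^2 - 30*s - 15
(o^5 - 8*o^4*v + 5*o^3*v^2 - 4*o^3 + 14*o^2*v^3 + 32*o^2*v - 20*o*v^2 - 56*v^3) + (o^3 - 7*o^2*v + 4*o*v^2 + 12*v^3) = o^5 - 8*o^4*v + 5*o^3*v^2 - 3*o^3 + 14*o^2*v^3 + 25*o^2*v - 16*o*v^2 - 44*v^3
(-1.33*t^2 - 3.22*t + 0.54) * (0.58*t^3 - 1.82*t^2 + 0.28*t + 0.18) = -0.7714*t^5 + 0.553*t^4 + 5.8012*t^3 - 2.1238*t^2 - 0.4284*t + 0.0972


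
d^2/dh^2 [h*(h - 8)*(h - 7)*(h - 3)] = 12*h^2 - 108*h + 202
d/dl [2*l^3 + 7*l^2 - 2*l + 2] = 6*l^2 + 14*l - 2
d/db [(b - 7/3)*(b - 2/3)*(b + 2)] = 3*b^2 - 2*b - 40/9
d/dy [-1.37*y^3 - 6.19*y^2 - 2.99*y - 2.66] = -4.11*y^2 - 12.38*y - 2.99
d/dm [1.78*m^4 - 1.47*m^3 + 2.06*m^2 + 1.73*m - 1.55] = 7.12*m^3 - 4.41*m^2 + 4.12*m + 1.73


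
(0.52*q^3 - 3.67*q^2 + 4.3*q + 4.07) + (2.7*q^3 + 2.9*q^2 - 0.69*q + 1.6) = 3.22*q^3 - 0.77*q^2 + 3.61*q + 5.67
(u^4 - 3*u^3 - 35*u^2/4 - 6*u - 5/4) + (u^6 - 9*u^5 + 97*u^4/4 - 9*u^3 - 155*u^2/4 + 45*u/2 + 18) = u^6 - 9*u^5 + 101*u^4/4 - 12*u^3 - 95*u^2/2 + 33*u/2 + 67/4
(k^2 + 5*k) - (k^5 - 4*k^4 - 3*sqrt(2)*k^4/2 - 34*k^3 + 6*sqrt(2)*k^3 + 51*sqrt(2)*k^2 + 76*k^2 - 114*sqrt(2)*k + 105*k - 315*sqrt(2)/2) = -k^5 + 3*sqrt(2)*k^4/2 + 4*k^4 - 6*sqrt(2)*k^3 + 34*k^3 - 75*k^2 - 51*sqrt(2)*k^2 - 100*k + 114*sqrt(2)*k + 315*sqrt(2)/2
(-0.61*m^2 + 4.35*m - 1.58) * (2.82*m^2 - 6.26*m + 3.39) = -1.7202*m^4 + 16.0856*m^3 - 33.7545*m^2 + 24.6373*m - 5.3562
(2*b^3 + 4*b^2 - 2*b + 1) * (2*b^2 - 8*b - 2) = 4*b^5 - 8*b^4 - 40*b^3 + 10*b^2 - 4*b - 2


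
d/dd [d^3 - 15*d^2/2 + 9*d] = 3*d^2 - 15*d + 9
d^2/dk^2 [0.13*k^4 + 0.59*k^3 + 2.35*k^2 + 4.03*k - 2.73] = 1.56*k^2 + 3.54*k + 4.7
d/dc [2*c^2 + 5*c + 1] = 4*c + 5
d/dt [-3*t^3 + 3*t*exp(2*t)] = -9*t^2 + 6*t*exp(2*t) + 3*exp(2*t)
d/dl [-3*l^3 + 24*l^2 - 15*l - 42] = -9*l^2 + 48*l - 15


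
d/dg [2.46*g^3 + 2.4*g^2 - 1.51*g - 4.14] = 7.38*g^2 + 4.8*g - 1.51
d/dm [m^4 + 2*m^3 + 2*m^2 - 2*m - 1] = 4*m^3 + 6*m^2 + 4*m - 2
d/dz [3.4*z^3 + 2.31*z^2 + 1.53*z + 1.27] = 10.2*z^2 + 4.62*z + 1.53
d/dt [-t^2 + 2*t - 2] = 2 - 2*t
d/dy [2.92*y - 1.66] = 2.92000000000000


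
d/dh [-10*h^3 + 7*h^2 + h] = -30*h^2 + 14*h + 1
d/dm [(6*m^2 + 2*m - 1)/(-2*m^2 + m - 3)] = 5*(2*m^2 - 8*m - 1)/(4*m^4 - 4*m^3 + 13*m^2 - 6*m + 9)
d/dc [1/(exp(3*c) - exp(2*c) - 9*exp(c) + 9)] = (-3*exp(2*c) + 2*exp(c) + 9)*exp(c)/(exp(3*c) - exp(2*c) - 9*exp(c) + 9)^2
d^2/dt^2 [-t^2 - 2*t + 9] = -2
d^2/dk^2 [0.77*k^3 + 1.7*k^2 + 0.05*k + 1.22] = 4.62*k + 3.4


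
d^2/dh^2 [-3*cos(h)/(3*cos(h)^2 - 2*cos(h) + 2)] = (-18*(1 - cos(h)^2)^2 - 27*cos(h)^5 + 162*cos(h)^3 - 48*cos(h)^2 - 120*cos(h) + 42)/(-3*cos(h)^2 + 2*cos(h) - 2)^3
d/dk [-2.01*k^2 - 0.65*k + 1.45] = -4.02*k - 0.65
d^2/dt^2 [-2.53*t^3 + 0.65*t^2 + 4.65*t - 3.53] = 1.3 - 15.18*t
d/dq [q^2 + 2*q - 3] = 2*q + 2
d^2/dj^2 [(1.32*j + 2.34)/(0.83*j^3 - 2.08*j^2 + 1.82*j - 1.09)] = (5.456088*j^5 + 5.671224*j^4 - 57.202704*j^3 + 96.281928*j^2 - 58.40406*j + 10.128768)/(0.571787*j^9 - 4.298736*j^8 + 14.53413*j^7 - 30.103903*j^6 + 43.160676*j^5 - 44.696028*j^4 + 33.744761*j^3 - 18.245292*j^2 + 6.487026*j - 1.295029)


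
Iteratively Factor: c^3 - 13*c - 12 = (c + 1)*(c^2 - c - 12) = (c - 4)*(c + 1)*(c + 3)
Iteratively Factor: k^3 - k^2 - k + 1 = (k + 1)*(k^2 - 2*k + 1) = (k - 1)*(k + 1)*(k - 1)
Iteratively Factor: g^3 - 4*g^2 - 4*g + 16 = (g + 2)*(g^2 - 6*g + 8) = (g - 2)*(g + 2)*(g - 4)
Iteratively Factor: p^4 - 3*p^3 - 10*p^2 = (p - 5)*(p^3 + 2*p^2) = (p - 5)*(p + 2)*(p^2) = p*(p - 5)*(p + 2)*(p)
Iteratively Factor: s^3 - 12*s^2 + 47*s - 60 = (s - 4)*(s^2 - 8*s + 15) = (s - 4)*(s - 3)*(s - 5)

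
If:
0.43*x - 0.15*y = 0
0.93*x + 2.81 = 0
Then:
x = -3.02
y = -8.66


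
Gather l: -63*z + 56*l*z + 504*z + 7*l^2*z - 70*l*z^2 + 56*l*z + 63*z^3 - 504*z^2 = 7*l^2*z + l*(-70*z^2 + 112*z) + 63*z^3 - 504*z^2 + 441*z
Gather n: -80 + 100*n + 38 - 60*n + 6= 40*n - 36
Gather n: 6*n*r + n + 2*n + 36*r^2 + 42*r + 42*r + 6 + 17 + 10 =n*(6*r + 3) + 36*r^2 + 84*r + 33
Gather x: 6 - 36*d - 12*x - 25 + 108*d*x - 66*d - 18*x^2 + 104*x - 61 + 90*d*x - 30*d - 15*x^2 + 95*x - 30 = -132*d - 33*x^2 + x*(198*d + 187) - 110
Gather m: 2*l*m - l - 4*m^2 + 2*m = -l - 4*m^2 + m*(2*l + 2)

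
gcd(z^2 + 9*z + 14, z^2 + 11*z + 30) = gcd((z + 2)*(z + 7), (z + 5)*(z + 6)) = 1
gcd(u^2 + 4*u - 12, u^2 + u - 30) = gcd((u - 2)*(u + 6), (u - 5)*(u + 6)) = u + 6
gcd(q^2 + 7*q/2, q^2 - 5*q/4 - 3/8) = 1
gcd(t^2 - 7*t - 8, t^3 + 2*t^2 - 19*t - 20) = t + 1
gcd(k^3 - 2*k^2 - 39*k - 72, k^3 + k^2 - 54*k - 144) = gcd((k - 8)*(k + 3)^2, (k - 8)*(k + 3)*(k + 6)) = k^2 - 5*k - 24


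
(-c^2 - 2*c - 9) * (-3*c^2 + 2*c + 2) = 3*c^4 + 4*c^3 + 21*c^2 - 22*c - 18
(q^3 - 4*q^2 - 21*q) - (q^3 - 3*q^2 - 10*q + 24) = -q^2 - 11*q - 24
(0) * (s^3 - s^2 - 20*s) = 0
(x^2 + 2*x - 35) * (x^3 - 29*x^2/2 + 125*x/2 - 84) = x^5 - 25*x^4/2 - 3*x^3/2 + 1097*x^2/2 - 4711*x/2 + 2940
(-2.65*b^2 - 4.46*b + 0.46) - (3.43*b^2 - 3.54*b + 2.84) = -6.08*b^2 - 0.92*b - 2.38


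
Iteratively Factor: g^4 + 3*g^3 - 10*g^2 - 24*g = (g + 2)*(g^3 + g^2 - 12*g) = g*(g + 2)*(g^2 + g - 12) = g*(g - 3)*(g + 2)*(g + 4)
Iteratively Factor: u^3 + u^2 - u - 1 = (u + 1)*(u^2 - 1) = (u + 1)^2*(u - 1)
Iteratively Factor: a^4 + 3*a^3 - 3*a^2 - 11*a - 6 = (a + 3)*(a^3 - 3*a - 2) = (a + 1)*(a + 3)*(a^2 - a - 2) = (a - 2)*(a + 1)*(a + 3)*(a + 1)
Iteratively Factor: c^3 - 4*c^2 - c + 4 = (c - 4)*(c^2 - 1) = (c - 4)*(c + 1)*(c - 1)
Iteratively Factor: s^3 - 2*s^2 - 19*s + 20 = (s - 5)*(s^2 + 3*s - 4) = (s - 5)*(s - 1)*(s + 4)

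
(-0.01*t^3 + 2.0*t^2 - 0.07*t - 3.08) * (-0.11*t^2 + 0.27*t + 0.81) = 0.0011*t^5 - 0.2227*t^4 + 0.5396*t^3 + 1.9399*t^2 - 0.8883*t - 2.4948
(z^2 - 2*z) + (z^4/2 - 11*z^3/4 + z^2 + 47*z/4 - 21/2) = z^4/2 - 11*z^3/4 + 2*z^2 + 39*z/4 - 21/2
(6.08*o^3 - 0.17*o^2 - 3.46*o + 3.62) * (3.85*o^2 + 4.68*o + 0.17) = 23.408*o^5 + 27.7999*o^4 - 13.083*o^3 - 2.2847*o^2 + 16.3534*o + 0.6154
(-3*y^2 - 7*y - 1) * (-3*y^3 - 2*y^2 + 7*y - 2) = 9*y^5 + 27*y^4 - 4*y^3 - 41*y^2 + 7*y + 2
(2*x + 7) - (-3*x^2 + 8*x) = 3*x^2 - 6*x + 7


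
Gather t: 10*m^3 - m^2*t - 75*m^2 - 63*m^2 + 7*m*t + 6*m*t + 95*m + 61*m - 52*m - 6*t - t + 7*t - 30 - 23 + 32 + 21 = 10*m^3 - 138*m^2 + 104*m + t*(-m^2 + 13*m)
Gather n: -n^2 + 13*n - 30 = -n^2 + 13*n - 30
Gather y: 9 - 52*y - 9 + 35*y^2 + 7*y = 35*y^2 - 45*y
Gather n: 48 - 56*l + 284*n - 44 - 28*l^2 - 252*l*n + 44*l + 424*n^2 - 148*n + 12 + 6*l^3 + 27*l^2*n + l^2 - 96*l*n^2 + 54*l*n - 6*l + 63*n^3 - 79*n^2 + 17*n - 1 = 6*l^3 - 27*l^2 - 18*l + 63*n^3 + n^2*(345 - 96*l) + n*(27*l^2 - 198*l + 153) + 15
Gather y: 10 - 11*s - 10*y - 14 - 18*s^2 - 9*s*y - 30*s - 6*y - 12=-18*s^2 - 41*s + y*(-9*s - 16) - 16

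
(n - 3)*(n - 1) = n^2 - 4*n + 3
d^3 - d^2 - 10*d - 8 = (d - 4)*(d + 1)*(d + 2)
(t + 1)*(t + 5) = t^2 + 6*t + 5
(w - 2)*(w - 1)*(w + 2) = w^3 - w^2 - 4*w + 4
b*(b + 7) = b^2 + 7*b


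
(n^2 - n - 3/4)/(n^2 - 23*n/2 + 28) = (4*n^2 - 4*n - 3)/(2*(2*n^2 - 23*n + 56))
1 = 1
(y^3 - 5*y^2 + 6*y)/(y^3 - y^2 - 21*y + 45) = y*(y - 2)/(y^2 + 2*y - 15)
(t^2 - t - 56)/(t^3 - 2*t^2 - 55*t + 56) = 1/(t - 1)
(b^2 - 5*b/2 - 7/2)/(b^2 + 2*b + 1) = (b - 7/2)/(b + 1)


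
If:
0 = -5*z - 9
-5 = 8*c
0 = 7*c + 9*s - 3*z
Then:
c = -5/8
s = -41/360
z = -9/5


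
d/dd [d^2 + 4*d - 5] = 2*d + 4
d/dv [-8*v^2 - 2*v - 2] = -16*v - 2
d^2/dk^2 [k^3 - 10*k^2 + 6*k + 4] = 6*k - 20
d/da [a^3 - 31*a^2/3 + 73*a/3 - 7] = 3*a^2 - 62*a/3 + 73/3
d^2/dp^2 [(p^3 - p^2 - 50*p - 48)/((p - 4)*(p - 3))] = 40*(-p^3 - 18*p^2 + 162*p - 306)/(p^6 - 21*p^5 + 183*p^4 - 847*p^3 + 2196*p^2 - 3024*p + 1728)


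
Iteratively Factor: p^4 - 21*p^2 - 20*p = (p - 5)*(p^3 + 5*p^2 + 4*p) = (p - 5)*(p + 1)*(p^2 + 4*p) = (p - 5)*(p + 1)*(p + 4)*(p)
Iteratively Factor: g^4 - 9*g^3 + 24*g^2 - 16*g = (g)*(g^3 - 9*g^2 + 24*g - 16) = g*(g - 1)*(g^2 - 8*g + 16) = g*(g - 4)*(g - 1)*(g - 4)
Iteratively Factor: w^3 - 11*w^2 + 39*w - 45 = (w - 5)*(w^2 - 6*w + 9) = (w - 5)*(w - 3)*(w - 3)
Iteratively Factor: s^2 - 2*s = (s - 2)*(s)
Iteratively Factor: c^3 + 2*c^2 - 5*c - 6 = (c + 1)*(c^2 + c - 6) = (c - 2)*(c + 1)*(c + 3)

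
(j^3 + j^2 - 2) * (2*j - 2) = 2*j^4 - 2*j^2 - 4*j + 4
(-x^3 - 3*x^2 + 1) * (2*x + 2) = -2*x^4 - 8*x^3 - 6*x^2 + 2*x + 2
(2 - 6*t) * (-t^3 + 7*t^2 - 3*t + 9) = 6*t^4 - 44*t^3 + 32*t^2 - 60*t + 18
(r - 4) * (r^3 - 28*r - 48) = r^4 - 4*r^3 - 28*r^2 + 64*r + 192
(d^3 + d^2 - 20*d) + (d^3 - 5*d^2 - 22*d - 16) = 2*d^3 - 4*d^2 - 42*d - 16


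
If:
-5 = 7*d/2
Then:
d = -10/7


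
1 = 1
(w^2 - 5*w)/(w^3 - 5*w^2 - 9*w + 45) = w/(w^2 - 9)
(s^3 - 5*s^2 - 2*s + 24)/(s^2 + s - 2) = (s^2 - 7*s + 12)/(s - 1)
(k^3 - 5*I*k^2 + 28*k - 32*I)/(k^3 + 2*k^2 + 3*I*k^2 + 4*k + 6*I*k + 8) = (k - 8*I)/(k + 2)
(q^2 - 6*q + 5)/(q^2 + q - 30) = (q - 1)/(q + 6)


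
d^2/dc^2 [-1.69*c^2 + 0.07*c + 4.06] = -3.38000000000000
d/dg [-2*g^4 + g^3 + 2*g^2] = g*(-8*g^2 + 3*g + 4)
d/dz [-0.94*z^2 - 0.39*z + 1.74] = -1.88*z - 0.39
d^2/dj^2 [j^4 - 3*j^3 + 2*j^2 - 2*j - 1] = 12*j^2 - 18*j + 4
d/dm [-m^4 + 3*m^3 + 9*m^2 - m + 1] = -4*m^3 + 9*m^2 + 18*m - 1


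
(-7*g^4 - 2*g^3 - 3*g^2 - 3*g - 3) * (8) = -56*g^4 - 16*g^3 - 24*g^2 - 24*g - 24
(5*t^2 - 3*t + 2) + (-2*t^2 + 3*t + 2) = 3*t^2 + 4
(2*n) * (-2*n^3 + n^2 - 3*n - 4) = -4*n^4 + 2*n^3 - 6*n^2 - 8*n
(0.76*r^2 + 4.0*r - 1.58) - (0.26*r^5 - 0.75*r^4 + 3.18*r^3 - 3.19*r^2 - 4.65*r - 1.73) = -0.26*r^5 + 0.75*r^4 - 3.18*r^3 + 3.95*r^2 + 8.65*r + 0.15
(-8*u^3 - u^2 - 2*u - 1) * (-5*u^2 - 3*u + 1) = 40*u^5 + 29*u^4 + 5*u^3 + 10*u^2 + u - 1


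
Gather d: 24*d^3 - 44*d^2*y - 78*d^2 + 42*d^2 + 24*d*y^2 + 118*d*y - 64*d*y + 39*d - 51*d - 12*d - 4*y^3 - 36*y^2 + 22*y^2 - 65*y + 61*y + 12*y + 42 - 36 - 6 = 24*d^3 + d^2*(-44*y - 36) + d*(24*y^2 + 54*y - 24) - 4*y^3 - 14*y^2 + 8*y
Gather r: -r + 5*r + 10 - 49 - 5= 4*r - 44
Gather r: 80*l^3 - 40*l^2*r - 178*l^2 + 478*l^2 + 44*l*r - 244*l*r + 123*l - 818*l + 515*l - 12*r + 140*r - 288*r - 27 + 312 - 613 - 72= 80*l^3 + 300*l^2 - 180*l + r*(-40*l^2 - 200*l - 160) - 400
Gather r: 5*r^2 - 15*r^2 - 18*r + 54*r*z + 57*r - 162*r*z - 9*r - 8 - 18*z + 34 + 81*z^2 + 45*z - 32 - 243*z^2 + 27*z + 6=-10*r^2 + r*(30 - 108*z) - 162*z^2 + 54*z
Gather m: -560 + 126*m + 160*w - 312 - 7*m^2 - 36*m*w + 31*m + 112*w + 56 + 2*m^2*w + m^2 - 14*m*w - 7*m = m^2*(2*w - 6) + m*(150 - 50*w) + 272*w - 816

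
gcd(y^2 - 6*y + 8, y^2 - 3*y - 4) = y - 4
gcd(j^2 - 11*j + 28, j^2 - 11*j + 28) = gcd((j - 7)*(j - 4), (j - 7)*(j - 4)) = j^2 - 11*j + 28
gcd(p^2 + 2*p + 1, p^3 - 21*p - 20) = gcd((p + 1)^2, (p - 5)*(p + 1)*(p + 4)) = p + 1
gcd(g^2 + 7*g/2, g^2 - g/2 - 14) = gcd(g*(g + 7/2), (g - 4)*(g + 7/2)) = g + 7/2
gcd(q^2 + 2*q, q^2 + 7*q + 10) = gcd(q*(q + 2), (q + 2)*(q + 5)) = q + 2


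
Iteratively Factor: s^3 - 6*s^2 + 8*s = (s - 2)*(s^2 - 4*s) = s*(s - 2)*(s - 4)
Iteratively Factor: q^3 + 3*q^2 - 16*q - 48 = (q + 3)*(q^2 - 16) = (q - 4)*(q + 3)*(q + 4)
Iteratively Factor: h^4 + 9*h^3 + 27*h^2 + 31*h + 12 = (h + 3)*(h^3 + 6*h^2 + 9*h + 4) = (h + 1)*(h + 3)*(h^2 + 5*h + 4) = (h + 1)^2*(h + 3)*(h + 4)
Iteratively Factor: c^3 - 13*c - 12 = (c + 1)*(c^2 - c - 12) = (c + 1)*(c + 3)*(c - 4)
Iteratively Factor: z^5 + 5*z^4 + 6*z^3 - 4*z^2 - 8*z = (z - 1)*(z^4 + 6*z^3 + 12*z^2 + 8*z) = z*(z - 1)*(z^3 + 6*z^2 + 12*z + 8) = z*(z - 1)*(z + 2)*(z^2 + 4*z + 4) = z*(z - 1)*(z + 2)^2*(z + 2)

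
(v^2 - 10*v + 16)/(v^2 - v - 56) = (v - 2)/(v + 7)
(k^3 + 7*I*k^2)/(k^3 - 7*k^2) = (k + 7*I)/(k - 7)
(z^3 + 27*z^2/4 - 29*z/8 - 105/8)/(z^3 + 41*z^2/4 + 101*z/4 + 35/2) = (z - 3/2)/(z + 2)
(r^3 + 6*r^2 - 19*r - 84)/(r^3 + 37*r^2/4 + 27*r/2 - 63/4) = 4*(r - 4)/(4*r - 3)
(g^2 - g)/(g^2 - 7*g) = (g - 1)/(g - 7)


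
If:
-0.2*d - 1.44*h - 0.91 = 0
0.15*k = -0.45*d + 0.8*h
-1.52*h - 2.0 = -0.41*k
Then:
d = -1.83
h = -0.38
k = 3.48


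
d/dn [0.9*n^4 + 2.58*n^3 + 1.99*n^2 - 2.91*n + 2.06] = 3.6*n^3 + 7.74*n^2 + 3.98*n - 2.91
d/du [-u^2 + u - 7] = 1 - 2*u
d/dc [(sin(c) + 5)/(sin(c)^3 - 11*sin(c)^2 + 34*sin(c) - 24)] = (-2*sin(c)^3 - 4*sin(c)^2 + 110*sin(c) - 194)*cos(c)/(sin(c)^3 - 11*sin(c)^2 + 34*sin(c) - 24)^2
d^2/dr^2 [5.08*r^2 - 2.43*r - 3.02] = 10.1600000000000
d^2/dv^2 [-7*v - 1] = 0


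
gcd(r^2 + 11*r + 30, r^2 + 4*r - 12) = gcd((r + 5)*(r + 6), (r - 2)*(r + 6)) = r + 6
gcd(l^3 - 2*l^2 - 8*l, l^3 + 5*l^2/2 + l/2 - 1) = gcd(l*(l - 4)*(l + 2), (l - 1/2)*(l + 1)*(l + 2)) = l + 2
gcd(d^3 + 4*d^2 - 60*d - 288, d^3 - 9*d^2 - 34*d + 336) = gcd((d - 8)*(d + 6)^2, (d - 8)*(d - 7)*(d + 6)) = d^2 - 2*d - 48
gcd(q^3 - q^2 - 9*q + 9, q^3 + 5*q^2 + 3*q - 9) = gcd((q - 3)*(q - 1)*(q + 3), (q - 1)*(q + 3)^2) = q^2 + 2*q - 3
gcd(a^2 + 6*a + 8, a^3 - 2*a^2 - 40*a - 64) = a^2 + 6*a + 8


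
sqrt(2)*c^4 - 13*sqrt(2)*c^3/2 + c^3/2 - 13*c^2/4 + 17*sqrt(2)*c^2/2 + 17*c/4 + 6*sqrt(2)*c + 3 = (c - 4)*(c - 3)*(c + 1/2)*(sqrt(2)*c + 1/2)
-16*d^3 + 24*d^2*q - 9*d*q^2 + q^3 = (-4*d + q)^2*(-d + q)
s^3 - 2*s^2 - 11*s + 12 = (s - 4)*(s - 1)*(s + 3)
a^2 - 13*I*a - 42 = (a - 7*I)*(a - 6*I)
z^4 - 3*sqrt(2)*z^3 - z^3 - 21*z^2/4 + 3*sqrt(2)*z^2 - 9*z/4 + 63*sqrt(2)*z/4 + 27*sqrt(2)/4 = (z - 3)*(z + 1/2)*(z + 3/2)*(z - 3*sqrt(2))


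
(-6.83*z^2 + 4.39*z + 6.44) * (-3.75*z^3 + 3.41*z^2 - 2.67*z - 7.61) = 25.6125*z^5 - 39.7528*z^4 + 9.056*z^3 + 62.2154*z^2 - 50.6027*z - 49.0084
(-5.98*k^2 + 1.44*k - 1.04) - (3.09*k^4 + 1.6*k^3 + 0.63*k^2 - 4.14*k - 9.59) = -3.09*k^4 - 1.6*k^3 - 6.61*k^2 + 5.58*k + 8.55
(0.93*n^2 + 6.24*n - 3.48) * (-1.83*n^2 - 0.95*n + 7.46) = -1.7019*n^4 - 12.3027*n^3 + 7.3782*n^2 + 49.8564*n - 25.9608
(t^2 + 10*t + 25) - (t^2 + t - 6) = 9*t + 31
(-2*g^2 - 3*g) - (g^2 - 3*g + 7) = -3*g^2 - 7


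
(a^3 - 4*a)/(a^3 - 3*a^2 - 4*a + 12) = a/(a - 3)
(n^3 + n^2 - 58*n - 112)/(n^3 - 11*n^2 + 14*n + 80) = (n + 7)/(n - 5)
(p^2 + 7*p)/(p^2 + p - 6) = p*(p + 7)/(p^2 + p - 6)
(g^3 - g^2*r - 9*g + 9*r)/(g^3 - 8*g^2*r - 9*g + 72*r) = (-g + r)/(-g + 8*r)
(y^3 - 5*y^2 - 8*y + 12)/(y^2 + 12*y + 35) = (y^3 - 5*y^2 - 8*y + 12)/(y^2 + 12*y + 35)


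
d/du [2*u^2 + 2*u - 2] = 4*u + 2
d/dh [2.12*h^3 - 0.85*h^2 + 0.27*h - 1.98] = 6.36*h^2 - 1.7*h + 0.27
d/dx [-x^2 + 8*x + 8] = 8 - 2*x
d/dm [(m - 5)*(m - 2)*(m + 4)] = 3*m^2 - 6*m - 18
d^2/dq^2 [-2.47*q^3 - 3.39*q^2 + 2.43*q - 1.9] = -14.82*q - 6.78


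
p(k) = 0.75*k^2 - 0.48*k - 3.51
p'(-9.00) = -13.98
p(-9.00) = 61.56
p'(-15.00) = -22.98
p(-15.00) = 172.44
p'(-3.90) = -6.33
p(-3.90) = 9.77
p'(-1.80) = -3.18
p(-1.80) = -0.22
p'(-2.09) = -3.62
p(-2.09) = 0.77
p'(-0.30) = -0.93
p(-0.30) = -3.30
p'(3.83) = 5.26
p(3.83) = 5.65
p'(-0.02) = -0.51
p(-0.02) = -3.50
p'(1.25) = 1.40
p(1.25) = -2.94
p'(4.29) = 5.96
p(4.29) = 8.23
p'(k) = 1.5*k - 0.48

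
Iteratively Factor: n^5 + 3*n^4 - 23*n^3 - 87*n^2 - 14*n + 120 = (n - 1)*(n^4 + 4*n^3 - 19*n^2 - 106*n - 120) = (n - 5)*(n - 1)*(n^3 + 9*n^2 + 26*n + 24) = (n - 5)*(n - 1)*(n + 4)*(n^2 + 5*n + 6) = (n - 5)*(n - 1)*(n + 3)*(n + 4)*(n + 2)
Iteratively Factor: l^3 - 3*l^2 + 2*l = (l)*(l^2 - 3*l + 2) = l*(l - 1)*(l - 2)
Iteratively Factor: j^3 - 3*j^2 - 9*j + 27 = (j - 3)*(j^2 - 9) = (j - 3)^2*(j + 3)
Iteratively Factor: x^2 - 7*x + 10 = (x - 2)*(x - 5)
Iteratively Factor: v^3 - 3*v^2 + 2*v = (v - 2)*(v^2 - v) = (v - 2)*(v - 1)*(v)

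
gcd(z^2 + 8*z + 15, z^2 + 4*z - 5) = z + 5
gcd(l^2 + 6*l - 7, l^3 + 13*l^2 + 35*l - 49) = l^2 + 6*l - 7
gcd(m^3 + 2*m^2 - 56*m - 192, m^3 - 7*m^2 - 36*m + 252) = m + 6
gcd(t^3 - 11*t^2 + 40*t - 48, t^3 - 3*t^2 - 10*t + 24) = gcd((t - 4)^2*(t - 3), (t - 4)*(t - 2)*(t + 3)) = t - 4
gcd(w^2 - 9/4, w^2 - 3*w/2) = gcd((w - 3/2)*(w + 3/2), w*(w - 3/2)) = w - 3/2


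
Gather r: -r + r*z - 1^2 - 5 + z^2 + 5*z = r*(z - 1) + z^2 + 5*z - 6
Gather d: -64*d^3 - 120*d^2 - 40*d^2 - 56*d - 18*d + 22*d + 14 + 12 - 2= -64*d^3 - 160*d^2 - 52*d + 24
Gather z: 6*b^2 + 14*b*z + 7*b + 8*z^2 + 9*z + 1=6*b^2 + 7*b + 8*z^2 + z*(14*b + 9) + 1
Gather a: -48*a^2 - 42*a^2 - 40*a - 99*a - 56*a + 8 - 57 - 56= -90*a^2 - 195*a - 105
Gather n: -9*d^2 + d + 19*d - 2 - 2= -9*d^2 + 20*d - 4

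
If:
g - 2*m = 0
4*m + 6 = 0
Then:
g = -3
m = -3/2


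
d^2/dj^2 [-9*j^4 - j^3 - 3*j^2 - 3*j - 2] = -108*j^2 - 6*j - 6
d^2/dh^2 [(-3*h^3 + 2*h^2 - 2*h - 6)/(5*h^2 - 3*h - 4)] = 2*(-107*h^3 - 438*h^2 + 6*h - 118)/(125*h^6 - 225*h^5 - 165*h^4 + 333*h^3 + 132*h^2 - 144*h - 64)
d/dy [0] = 0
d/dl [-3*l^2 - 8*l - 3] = -6*l - 8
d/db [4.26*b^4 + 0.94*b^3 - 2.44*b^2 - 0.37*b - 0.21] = 17.04*b^3 + 2.82*b^2 - 4.88*b - 0.37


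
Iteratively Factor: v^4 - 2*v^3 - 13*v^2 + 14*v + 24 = (v - 4)*(v^3 + 2*v^2 - 5*v - 6) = (v - 4)*(v + 3)*(v^2 - v - 2) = (v - 4)*(v + 1)*(v + 3)*(v - 2)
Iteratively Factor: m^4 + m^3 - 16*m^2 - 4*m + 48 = (m + 2)*(m^3 - m^2 - 14*m + 24) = (m + 2)*(m + 4)*(m^2 - 5*m + 6) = (m - 3)*(m + 2)*(m + 4)*(m - 2)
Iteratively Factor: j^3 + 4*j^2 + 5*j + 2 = (j + 1)*(j^2 + 3*j + 2) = (j + 1)^2*(j + 2)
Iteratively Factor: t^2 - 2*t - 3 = (t + 1)*(t - 3)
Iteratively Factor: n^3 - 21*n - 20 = (n + 4)*(n^2 - 4*n - 5) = (n + 1)*(n + 4)*(n - 5)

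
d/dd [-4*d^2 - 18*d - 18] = -8*d - 18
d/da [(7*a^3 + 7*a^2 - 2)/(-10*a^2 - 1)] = a*(-70*a^3 - 21*a - 54)/(100*a^4 + 20*a^2 + 1)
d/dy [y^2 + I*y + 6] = 2*y + I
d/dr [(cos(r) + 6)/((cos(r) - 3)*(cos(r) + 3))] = (cos(r)^2 + 12*cos(r) + 9)*sin(r)/((cos(r) - 3)^2*(cos(r) + 3)^2)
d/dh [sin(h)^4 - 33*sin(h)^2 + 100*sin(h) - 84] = 2*(2*sin(h)^3 - 33*sin(h) + 50)*cos(h)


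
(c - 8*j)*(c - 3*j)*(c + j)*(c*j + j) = c^4*j - 10*c^3*j^2 + c^3*j + 13*c^2*j^3 - 10*c^2*j^2 + 24*c*j^4 + 13*c*j^3 + 24*j^4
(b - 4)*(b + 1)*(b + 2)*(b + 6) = b^4 + 5*b^3 - 16*b^2 - 68*b - 48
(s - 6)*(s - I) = s^2 - 6*s - I*s + 6*I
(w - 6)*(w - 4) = w^2 - 10*w + 24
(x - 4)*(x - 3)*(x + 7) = x^3 - 37*x + 84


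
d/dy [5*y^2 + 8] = 10*y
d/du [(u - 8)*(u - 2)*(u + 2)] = 3*u^2 - 16*u - 4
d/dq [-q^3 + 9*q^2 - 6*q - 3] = -3*q^2 + 18*q - 6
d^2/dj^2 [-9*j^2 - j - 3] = -18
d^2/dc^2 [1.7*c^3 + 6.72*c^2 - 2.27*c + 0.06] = 10.2*c + 13.44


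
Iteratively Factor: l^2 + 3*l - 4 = (l + 4)*(l - 1)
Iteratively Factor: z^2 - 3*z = (z)*(z - 3)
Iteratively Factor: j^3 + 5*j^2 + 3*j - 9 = (j + 3)*(j^2 + 2*j - 3) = (j + 3)^2*(j - 1)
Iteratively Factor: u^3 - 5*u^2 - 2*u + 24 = (u + 2)*(u^2 - 7*u + 12) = (u - 4)*(u + 2)*(u - 3)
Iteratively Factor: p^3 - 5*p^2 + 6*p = (p)*(p^2 - 5*p + 6) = p*(p - 3)*(p - 2)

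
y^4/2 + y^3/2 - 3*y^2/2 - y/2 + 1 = (y/2 + 1)*(y - 1)^2*(y + 1)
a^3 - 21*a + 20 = (a - 4)*(a - 1)*(a + 5)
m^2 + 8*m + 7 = (m + 1)*(m + 7)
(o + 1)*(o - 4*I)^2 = o^3 + o^2 - 8*I*o^2 - 16*o - 8*I*o - 16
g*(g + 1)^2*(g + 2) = g^4 + 4*g^3 + 5*g^2 + 2*g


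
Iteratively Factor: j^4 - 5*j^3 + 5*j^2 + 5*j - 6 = (j - 3)*(j^3 - 2*j^2 - j + 2) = (j - 3)*(j + 1)*(j^2 - 3*j + 2) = (j - 3)*(j - 2)*(j + 1)*(j - 1)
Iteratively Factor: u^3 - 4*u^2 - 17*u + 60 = (u + 4)*(u^2 - 8*u + 15) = (u - 3)*(u + 4)*(u - 5)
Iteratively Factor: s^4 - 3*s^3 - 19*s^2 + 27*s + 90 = (s + 2)*(s^3 - 5*s^2 - 9*s + 45) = (s + 2)*(s + 3)*(s^2 - 8*s + 15) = (s - 5)*(s + 2)*(s + 3)*(s - 3)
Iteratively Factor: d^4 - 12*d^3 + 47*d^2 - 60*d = (d - 3)*(d^3 - 9*d^2 + 20*d) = (d - 5)*(d - 3)*(d^2 - 4*d) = (d - 5)*(d - 4)*(d - 3)*(d)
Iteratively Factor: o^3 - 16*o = (o + 4)*(o^2 - 4*o) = o*(o + 4)*(o - 4)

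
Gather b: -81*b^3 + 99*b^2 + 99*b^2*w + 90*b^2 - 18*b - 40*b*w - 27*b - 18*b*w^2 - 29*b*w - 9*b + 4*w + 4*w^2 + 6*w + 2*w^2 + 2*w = -81*b^3 + b^2*(99*w + 189) + b*(-18*w^2 - 69*w - 54) + 6*w^2 + 12*w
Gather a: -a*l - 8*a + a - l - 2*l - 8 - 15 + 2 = a*(-l - 7) - 3*l - 21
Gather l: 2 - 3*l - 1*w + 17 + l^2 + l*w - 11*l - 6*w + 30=l^2 + l*(w - 14) - 7*w + 49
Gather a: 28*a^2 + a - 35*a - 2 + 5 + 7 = 28*a^2 - 34*a + 10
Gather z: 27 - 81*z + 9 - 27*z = 36 - 108*z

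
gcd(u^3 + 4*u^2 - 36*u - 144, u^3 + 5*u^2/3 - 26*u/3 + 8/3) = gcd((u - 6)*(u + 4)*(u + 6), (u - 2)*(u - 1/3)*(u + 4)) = u + 4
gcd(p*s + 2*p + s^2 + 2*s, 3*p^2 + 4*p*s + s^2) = p + s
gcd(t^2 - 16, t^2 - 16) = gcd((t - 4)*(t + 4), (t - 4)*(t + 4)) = t^2 - 16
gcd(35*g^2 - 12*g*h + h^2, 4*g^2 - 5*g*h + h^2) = 1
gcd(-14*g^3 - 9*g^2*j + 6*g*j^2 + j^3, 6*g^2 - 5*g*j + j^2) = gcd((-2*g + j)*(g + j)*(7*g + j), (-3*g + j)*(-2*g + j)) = 2*g - j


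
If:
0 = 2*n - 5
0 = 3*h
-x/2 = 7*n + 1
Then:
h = 0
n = 5/2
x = -37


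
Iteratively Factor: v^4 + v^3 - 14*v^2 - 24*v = (v + 3)*(v^3 - 2*v^2 - 8*v) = (v - 4)*(v + 3)*(v^2 + 2*v) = v*(v - 4)*(v + 3)*(v + 2)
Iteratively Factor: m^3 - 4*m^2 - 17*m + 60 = (m - 5)*(m^2 + m - 12) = (m - 5)*(m - 3)*(m + 4)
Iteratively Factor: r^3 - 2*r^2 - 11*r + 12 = (r - 4)*(r^2 + 2*r - 3) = (r - 4)*(r + 3)*(r - 1)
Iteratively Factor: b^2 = (b)*(b)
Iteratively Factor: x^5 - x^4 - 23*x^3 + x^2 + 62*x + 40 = (x - 2)*(x^4 + x^3 - 21*x^2 - 41*x - 20) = (x - 2)*(x + 1)*(x^3 - 21*x - 20) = (x - 2)*(x + 1)^2*(x^2 - x - 20) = (x - 5)*(x - 2)*(x + 1)^2*(x + 4)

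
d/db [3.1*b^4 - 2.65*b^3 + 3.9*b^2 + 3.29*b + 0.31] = 12.4*b^3 - 7.95*b^2 + 7.8*b + 3.29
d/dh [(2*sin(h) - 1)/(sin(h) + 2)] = 5*cos(h)/(sin(h) + 2)^2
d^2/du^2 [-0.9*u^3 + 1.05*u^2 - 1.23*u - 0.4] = 2.1 - 5.4*u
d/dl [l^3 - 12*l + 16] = 3*l^2 - 12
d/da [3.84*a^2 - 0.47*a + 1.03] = 7.68*a - 0.47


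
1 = 1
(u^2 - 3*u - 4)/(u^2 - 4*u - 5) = (u - 4)/(u - 5)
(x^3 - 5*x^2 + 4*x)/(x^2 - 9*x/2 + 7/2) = 2*x*(x - 4)/(2*x - 7)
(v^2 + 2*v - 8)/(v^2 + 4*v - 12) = (v + 4)/(v + 6)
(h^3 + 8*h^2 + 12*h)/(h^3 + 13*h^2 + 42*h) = (h + 2)/(h + 7)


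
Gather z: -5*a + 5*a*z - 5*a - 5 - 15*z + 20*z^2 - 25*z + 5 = -10*a + 20*z^2 + z*(5*a - 40)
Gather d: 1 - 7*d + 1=2 - 7*d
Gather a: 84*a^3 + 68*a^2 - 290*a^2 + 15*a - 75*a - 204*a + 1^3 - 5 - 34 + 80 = 84*a^3 - 222*a^2 - 264*a + 42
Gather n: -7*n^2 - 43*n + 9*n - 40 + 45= -7*n^2 - 34*n + 5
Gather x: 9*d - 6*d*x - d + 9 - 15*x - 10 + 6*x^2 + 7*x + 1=8*d + 6*x^2 + x*(-6*d - 8)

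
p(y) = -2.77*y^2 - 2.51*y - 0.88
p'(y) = -5.54*y - 2.51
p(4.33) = -63.68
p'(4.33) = -26.50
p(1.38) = -9.62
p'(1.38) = -10.16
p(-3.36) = -23.72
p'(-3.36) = 16.10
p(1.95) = -16.31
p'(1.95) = -13.31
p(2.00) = -16.98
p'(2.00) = -13.59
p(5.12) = -86.35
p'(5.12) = -30.87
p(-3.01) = -18.42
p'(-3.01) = 14.17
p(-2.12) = -8.01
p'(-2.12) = 9.23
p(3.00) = -33.34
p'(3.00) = -19.13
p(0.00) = -0.88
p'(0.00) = -2.51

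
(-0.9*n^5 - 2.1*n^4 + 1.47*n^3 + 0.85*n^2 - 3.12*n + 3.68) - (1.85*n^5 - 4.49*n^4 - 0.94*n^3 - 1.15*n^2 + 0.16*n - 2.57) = -2.75*n^5 + 2.39*n^4 + 2.41*n^3 + 2.0*n^2 - 3.28*n + 6.25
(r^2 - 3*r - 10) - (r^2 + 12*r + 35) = -15*r - 45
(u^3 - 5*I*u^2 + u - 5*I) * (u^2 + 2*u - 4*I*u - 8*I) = u^5 + 2*u^4 - 9*I*u^4 - 19*u^3 - 18*I*u^3 - 38*u^2 - 9*I*u^2 - 20*u - 18*I*u - 40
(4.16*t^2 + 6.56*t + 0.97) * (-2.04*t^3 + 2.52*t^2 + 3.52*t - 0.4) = -8.4864*t^5 - 2.8992*t^4 + 29.1956*t^3 + 23.8716*t^2 + 0.7904*t - 0.388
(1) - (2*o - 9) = 10 - 2*o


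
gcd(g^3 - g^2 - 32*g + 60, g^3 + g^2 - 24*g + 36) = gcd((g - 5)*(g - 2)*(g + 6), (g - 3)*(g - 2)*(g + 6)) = g^2 + 4*g - 12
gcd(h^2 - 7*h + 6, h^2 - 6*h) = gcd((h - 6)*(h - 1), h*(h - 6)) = h - 6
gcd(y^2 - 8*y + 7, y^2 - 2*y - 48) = 1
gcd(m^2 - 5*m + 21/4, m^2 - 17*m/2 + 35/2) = m - 7/2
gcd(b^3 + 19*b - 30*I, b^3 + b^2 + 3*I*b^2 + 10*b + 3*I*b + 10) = b^2 + 3*I*b + 10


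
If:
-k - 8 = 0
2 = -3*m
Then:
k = -8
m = -2/3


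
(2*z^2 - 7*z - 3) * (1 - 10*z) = -20*z^3 + 72*z^2 + 23*z - 3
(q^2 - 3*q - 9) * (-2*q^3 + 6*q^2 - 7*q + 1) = -2*q^5 + 12*q^4 - 7*q^3 - 32*q^2 + 60*q - 9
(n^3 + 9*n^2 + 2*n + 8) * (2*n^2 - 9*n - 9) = 2*n^5 + 9*n^4 - 86*n^3 - 83*n^2 - 90*n - 72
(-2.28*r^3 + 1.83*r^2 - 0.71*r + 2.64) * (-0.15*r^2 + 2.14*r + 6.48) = 0.342*r^5 - 5.1537*r^4 - 10.7517*r^3 + 9.943*r^2 + 1.0488*r + 17.1072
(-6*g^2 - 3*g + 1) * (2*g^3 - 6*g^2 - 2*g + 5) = -12*g^5 + 30*g^4 + 32*g^3 - 30*g^2 - 17*g + 5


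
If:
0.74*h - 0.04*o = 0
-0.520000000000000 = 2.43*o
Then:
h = -0.01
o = -0.21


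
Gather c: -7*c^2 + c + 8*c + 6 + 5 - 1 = -7*c^2 + 9*c + 10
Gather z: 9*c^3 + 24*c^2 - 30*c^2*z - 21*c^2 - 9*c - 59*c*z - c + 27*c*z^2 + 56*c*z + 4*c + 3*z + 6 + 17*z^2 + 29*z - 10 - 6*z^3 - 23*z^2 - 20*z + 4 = 9*c^3 + 3*c^2 - 6*c - 6*z^3 + z^2*(27*c - 6) + z*(-30*c^2 - 3*c + 12)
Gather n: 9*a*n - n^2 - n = -n^2 + n*(9*a - 1)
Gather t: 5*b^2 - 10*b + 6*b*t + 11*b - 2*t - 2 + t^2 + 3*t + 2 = 5*b^2 + b + t^2 + t*(6*b + 1)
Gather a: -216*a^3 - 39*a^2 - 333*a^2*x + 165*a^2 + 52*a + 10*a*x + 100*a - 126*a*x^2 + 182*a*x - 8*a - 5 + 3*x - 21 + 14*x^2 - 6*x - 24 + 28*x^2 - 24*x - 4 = -216*a^3 + a^2*(126 - 333*x) + a*(-126*x^2 + 192*x + 144) + 42*x^2 - 27*x - 54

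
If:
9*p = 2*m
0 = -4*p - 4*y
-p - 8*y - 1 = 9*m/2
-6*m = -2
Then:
No Solution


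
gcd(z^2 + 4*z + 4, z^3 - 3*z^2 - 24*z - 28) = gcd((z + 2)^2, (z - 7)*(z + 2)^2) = z^2 + 4*z + 4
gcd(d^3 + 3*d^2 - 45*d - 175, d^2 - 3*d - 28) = d - 7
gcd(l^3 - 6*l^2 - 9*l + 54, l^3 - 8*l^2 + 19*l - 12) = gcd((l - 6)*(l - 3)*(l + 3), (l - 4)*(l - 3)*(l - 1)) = l - 3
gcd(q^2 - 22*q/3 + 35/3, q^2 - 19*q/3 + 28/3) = q - 7/3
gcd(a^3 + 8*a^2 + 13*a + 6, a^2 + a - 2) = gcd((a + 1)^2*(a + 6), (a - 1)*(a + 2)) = 1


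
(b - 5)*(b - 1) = b^2 - 6*b + 5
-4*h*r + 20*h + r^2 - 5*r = (-4*h + r)*(r - 5)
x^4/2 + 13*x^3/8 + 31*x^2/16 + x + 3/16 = (x/2 + 1/4)*(x + 3/4)*(x + 1)^2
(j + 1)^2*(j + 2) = j^3 + 4*j^2 + 5*j + 2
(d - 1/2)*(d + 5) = d^2 + 9*d/2 - 5/2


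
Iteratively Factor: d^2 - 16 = (d - 4)*(d + 4)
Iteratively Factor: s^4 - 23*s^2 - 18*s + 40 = (s - 5)*(s^3 + 5*s^2 + 2*s - 8) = (s - 5)*(s + 4)*(s^2 + s - 2) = (s - 5)*(s - 1)*(s + 4)*(s + 2)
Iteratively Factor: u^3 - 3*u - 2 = (u + 1)*(u^2 - u - 2) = (u - 2)*(u + 1)*(u + 1)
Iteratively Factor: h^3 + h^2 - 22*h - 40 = (h + 4)*(h^2 - 3*h - 10) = (h - 5)*(h + 4)*(h + 2)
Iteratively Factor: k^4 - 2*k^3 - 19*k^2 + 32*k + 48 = (k - 3)*(k^3 + k^2 - 16*k - 16) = (k - 3)*(k + 4)*(k^2 - 3*k - 4) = (k - 4)*(k - 3)*(k + 4)*(k + 1)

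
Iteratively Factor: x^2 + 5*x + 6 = (x + 3)*(x + 2)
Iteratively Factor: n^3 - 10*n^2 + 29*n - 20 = (n - 4)*(n^2 - 6*n + 5) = (n - 4)*(n - 1)*(n - 5)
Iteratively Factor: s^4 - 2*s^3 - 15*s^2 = (s)*(s^3 - 2*s^2 - 15*s) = s^2*(s^2 - 2*s - 15) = s^2*(s + 3)*(s - 5)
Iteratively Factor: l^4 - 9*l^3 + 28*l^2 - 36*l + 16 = (l - 1)*(l^3 - 8*l^2 + 20*l - 16) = (l - 2)*(l - 1)*(l^2 - 6*l + 8) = (l - 4)*(l - 2)*(l - 1)*(l - 2)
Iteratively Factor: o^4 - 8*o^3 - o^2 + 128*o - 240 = (o - 3)*(o^3 - 5*o^2 - 16*o + 80) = (o - 5)*(o - 3)*(o^2 - 16) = (o - 5)*(o - 4)*(o - 3)*(o + 4)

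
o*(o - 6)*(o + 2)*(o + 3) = o^4 - o^3 - 24*o^2 - 36*o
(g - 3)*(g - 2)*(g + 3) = g^3 - 2*g^2 - 9*g + 18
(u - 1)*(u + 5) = u^2 + 4*u - 5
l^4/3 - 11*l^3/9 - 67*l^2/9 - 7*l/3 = l*(l/3 + 1)*(l - 7)*(l + 1/3)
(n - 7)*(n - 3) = n^2 - 10*n + 21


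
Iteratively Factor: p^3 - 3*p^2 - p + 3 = (p - 1)*(p^2 - 2*p - 3) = (p - 1)*(p + 1)*(p - 3)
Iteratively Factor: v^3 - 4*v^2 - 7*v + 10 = (v + 2)*(v^2 - 6*v + 5) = (v - 1)*(v + 2)*(v - 5)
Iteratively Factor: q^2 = (q)*(q)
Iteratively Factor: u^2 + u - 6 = (u - 2)*(u + 3)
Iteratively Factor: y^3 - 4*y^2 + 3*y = (y - 1)*(y^2 - 3*y) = (y - 3)*(y - 1)*(y)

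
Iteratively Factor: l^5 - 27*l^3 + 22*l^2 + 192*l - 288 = (l - 3)*(l^4 + 3*l^3 - 18*l^2 - 32*l + 96) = (l - 3)*(l + 4)*(l^3 - l^2 - 14*l + 24) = (l - 3)^2*(l + 4)*(l^2 + 2*l - 8) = (l - 3)^2*(l + 4)^2*(l - 2)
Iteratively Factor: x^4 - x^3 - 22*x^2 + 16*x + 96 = (x + 2)*(x^3 - 3*x^2 - 16*x + 48) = (x - 4)*(x + 2)*(x^2 + x - 12) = (x - 4)*(x + 2)*(x + 4)*(x - 3)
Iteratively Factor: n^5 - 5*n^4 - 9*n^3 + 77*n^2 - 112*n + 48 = (n + 4)*(n^4 - 9*n^3 + 27*n^2 - 31*n + 12) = (n - 1)*(n + 4)*(n^3 - 8*n^2 + 19*n - 12) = (n - 3)*(n - 1)*(n + 4)*(n^2 - 5*n + 4) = (n - 3)*(n - 1)^2*(n + 4)*(n - 4)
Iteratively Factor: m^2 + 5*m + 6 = (m + 2)*(m + 3)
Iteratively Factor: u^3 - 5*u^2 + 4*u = (u - 1)*(u^2 - 4*u) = u*(u - 1)*(u - 4)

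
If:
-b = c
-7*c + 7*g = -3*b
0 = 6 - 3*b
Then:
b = 2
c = -2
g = -20/7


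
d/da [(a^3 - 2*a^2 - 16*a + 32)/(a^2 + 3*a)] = (a^4 + 6*a^3 + 10*a^2 - 64*a - 96)/(a^2*(a^2 + 6*a + 9))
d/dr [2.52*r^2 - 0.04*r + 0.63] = 5.04*r - 0.04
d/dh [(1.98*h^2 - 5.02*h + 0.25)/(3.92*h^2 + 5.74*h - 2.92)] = (31.0436*h^2 - 13.5232*h + 13.2234)/(15.3664*h^4 + 45.0016*h^3 + 10.0548*h^2 - 33.5216*h + 8.5264)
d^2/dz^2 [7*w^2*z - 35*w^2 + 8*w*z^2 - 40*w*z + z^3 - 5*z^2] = 16*w + 6*z - 10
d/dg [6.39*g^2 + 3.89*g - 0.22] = 12.78*g + 3.89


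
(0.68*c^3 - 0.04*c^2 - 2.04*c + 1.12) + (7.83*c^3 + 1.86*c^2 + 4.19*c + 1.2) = 8.51*c^3 + 1.82*c^2 + 2.15*c + 2.32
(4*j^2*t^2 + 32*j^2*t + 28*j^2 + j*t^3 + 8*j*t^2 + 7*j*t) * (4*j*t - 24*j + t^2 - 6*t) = 16*j^3*t^3 + 32*j^3*t^2 - 656*j^3*t - 672*j^3 + 8*j^2*t^4 + 16*j^2*t^3 - 328*j^2*t^2 - 336*j^2*t + j*t^5 + 2*j*t^4 - 41*j*t^3 - 42*j*t^2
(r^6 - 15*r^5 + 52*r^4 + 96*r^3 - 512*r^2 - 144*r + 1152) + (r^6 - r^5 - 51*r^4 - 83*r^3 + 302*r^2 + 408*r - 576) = 2*r^6 - 16*r^5 + r^4 + 13*r^3 - 210*r^2 + 264*r + 576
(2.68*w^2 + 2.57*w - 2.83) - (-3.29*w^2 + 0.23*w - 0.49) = 5.97*w^2 + 2.34*w - 2.34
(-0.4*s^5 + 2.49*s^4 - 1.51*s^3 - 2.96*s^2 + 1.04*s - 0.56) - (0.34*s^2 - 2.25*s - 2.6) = -0.4*s^5 + 2.49*s^4 - 1.51*s^3 - 3.3*s^2 + 3.29*s + 2.04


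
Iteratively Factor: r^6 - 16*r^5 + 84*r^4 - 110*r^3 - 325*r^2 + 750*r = (r - 3)*(r^5 - 13*r^4 + 45*r^3 + 25*r^2 - 250*r) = (r - 5)*(r - 3)*(r^4 - 8*r^3 + 5*r^2 + 50*r) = r*(r - 5)*(r - 3)*(r^3 - 8*r^2 + 5*r + 50) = r*(r - 5)^2*(r - 3)*(r^2 - 3*r - 10) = r*(r - 5)^2*(r - 3)*(r + 2)*(r - 5)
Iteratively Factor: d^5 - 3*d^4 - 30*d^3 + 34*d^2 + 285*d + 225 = (d - 5)*(d^4 + 2*d^3 - 20*d^2 - 66*d - 45) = (d - 5)*(d + 1)*(d^3 + d^2 - 21*d - 45) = (d - 5)^2*(d + 1)*(d^2 + 6*d + 9) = (d - 5)^2*(d + 1)*(d + 3)*(d + 3)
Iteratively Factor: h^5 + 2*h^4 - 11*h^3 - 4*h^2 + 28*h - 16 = (h - 1)*(h^4 + 3*h^3 - 8*h^2 - 12*h + 16) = (h - 1)*(h + 4)*(h^3 - h^2 - 4*h + 4) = (h - 1)*(h + 2)*(h + 4)*(h^2 - 3*h + 2) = (h - 2)*(h - 1)*(h + 2)*(h + 4)*(h - 1)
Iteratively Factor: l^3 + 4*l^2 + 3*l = (l + 1)*(l^2 + 3*l) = (l + 1)*(l + 3)*(l)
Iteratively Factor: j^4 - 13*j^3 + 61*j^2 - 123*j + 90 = (j - 5)*(j^3 - 8*j^2 + 21*j - 18) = (j - 5)*(j - 3)*(j^2 - 5*j + 6) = (j - 5)*(j - 3)^2*(j - 2)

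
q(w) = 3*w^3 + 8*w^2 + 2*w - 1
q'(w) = 9*w^2 + 16*w + 2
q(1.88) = 50.97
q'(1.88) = 63.89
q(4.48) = 438.27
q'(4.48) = 254.31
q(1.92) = 53.56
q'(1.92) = 65.90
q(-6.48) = -494.33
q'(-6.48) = 276.23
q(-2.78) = -9.19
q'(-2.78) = 27.08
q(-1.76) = 3.91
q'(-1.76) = 1.72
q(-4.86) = -166.14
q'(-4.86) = 136.82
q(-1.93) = 3.37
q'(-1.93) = 4.64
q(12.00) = 6359.00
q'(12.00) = 1490.00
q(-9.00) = -1558.00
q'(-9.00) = 587.00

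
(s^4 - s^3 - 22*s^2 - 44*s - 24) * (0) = 0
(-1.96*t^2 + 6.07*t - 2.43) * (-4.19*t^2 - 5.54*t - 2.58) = 8.2124*t^4 - 14.5749*t^3 - 18.3893*t^2 - 2.1984*t + 6.2694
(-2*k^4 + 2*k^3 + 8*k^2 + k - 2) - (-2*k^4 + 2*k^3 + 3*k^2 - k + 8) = 5*k^2 + 2*k - 10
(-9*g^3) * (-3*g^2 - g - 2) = 27*g^5 + 9*g^4 + 18*g^3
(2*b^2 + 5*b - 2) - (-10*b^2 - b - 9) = 12*b^2 + 6*b + 7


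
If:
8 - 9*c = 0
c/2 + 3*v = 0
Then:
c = 8/9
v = -4/27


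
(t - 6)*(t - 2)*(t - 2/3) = t^3 - 26*t^2/3 + 52*t/3 - 8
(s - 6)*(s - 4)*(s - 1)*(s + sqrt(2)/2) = s^4 - 11*s^3 + sqrt(2)*s^3/2 - 11*sqrt(2)*s^2/2 + 34*s^2 - 24*s + 17*sqrt(2)*s - 12*sqrt(2)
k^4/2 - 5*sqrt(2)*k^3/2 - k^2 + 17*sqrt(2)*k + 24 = (k/2 + sqrt(2)/2)*(k - 4*sqrt(2))*(k - 3*sqrt(2))*(k + sqrt(2))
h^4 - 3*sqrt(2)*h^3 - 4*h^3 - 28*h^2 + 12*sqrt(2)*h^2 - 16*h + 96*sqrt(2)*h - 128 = (h - 8)*(h + 4)*(h - 2*sqrt(2))*(h - sqrt(2))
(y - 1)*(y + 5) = y^2 + 4*y - 5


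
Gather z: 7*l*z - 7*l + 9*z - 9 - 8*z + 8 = -7*l + z*(7*l + 1) - 1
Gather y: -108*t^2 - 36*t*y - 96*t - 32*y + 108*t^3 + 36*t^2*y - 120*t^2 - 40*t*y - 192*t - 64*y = 108*t^3 - 228*t^2 - 288*t + y*(36*t^2 - 76*t - 96)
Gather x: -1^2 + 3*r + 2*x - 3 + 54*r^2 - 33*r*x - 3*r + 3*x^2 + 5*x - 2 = 54*r^2 + 3*x^2 + x*(7 - 33*r) - 6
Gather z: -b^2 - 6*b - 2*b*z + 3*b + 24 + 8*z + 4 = -b^2 - 3*b + z*(8 - 2*b) + 28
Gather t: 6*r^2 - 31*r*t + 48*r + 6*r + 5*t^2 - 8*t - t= 6*r^2 + 54*r + 5*t^2 + t*(-31*r - 9)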